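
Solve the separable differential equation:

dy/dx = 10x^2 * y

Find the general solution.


Separate variables: dy/y = 10x^2 dx.
Integrate: ln|y| = (10/3)x^3 + C₀.
Exponentiate: y = Ce^((10/3)x^3).


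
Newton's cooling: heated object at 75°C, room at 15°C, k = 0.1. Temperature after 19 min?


Newton's law: dT/dt = -k(T - T_a) has solution T(t) = T_a + (T₀ - T_a)e^(-kt).
Plug in T_a = 15, T₀ = 75, k = 0.1, t = 19: T(19) = 15 + (60)e^(-1.90) ≈ 24.0°C.


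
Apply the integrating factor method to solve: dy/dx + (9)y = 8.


P(x) = 9, Q(x) = 8; integrating factor μ = e^(9x).
(μ y)' = 8e^(9x) ⇒ μ y = (8/9)e^(9x) + C.
Divide by μ: y = 8/9 + Ce^(-9x).


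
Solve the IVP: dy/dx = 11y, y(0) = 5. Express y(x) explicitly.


General solution of y' = 11y is y = Ce^(11x).
Apply y(0) = 5: C = 5.
Particular solution: y = 5e^(11x).


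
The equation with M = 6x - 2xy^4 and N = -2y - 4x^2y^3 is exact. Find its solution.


Check exactness: ∂M/∂y = -8xy^3 and ∂N/∂x = -8xy^3; equal, so the equation is exact.
Integrate M with respect to x (treating y as constant): ∫M dx = 3x^2 - x^2y^4 + h(y).
Differentiate w.r.t. y and set equal to N: the x-dependent terms already match, leaving h'(y) = -2y. Integrate: h(y) = -y^2.
So F(x,y) = 3x^2 - y^2 - x^2y^4.
General solution: 3x^2 - y^2 - x^2y^4 = C.


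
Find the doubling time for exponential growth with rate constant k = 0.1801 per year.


Exponential growth: P(t) = P₀ e^(0.1801t). Set P(t)/P₀ = 2: e^(0.1801t) = 2.
Solve: t = ln(2)/0.1801 ≈ 3.85 years.


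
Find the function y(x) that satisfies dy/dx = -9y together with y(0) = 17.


General solution of y' = -9y is y = Ce^(-9x).
Apply y(0) = 17: C = 17.
Particular solution: y = 17e^(-9x).


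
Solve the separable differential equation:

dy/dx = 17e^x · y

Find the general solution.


Separate variables: dy/y = 17e^x dx.
Integrate: ln|y| = 17e^x + C₀.
Exponentiate: y = Ce^(17e^x).


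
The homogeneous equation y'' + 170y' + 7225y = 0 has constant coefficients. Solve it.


Characteristic equation: r² + 170r + 7225 = 0, i.e. (r + 85)² = 0.
Repeated root r = -85; include an x factor for the second linearly independent solution.
General solution: y = (C₁ + C₂x)e^(-85x).


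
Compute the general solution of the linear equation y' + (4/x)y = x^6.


P(x) = 4/x ⇒ μ = x^4.
(x^4 y)' = x^10 ⇒ x^4 y = x^11/(11) + C.
Solve for y: y = (1/11)x^7 + C/x^4.


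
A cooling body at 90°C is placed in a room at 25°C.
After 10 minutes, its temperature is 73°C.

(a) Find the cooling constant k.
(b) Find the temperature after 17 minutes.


Newton's law: T(t) = T_a + (T₀ - T_a)e^(-kt).
(a) Use T(10) = 73: (73 - 25)/(90 - 25) = e^(-k·10), so k = -ln(0.738)/10 ≈ 0.0303.
(b) Apply k to t = 17: T(17) = 25 + (65)e^(-0.515) ≈ 63.8°C.


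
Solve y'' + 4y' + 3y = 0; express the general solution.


Characteristic equation: r² + 4r + 3 = 0.
Factor: (r + 3)(r + 1) = 0 ⇒ r = -3, -1 (distinct real).
General solution: y = C₁e^(-3x) + C₂e^(-x).


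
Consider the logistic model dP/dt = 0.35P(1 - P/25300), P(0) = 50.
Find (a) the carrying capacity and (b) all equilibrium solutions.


Logistic ODE dP/dt = 0.35P(1 - P/25300) has equilibria where dP/dt = 0, i.e. P = 0 or P = 25300.
The coefficient (1 - P/K) = 0 when P = K, identifying K = 25300 as the carrying capacity.
(a) K = 25300; (b) equilibria P = 0 and P = 25300.


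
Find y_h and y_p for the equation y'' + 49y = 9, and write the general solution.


Homogeneous part: r² + 49 = 0 ⇒ r = ±7i, so y_h = C₁cos(7x) + C₂sin(7x).
Try constant y_p = A; plug in: 49A = 9 ⇒ A = 9/49.
General solution: y = C₁cos(7x) + C₂sin(7x) + 9/49.


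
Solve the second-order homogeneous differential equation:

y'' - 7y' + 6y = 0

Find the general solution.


Characteristic equation: r² - 7r + 6 = 0.
Factor: (r - 6)(r - 1) = 0 ⇒ r = 6, 1 (distinct real).
General solution: y = C₁e^(6x) + C₂e^(x).


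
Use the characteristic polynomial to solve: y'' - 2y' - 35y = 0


Characteristic equation: r² - 2r - 35 = 0.
Factor: (r - 7)(r + 5) = 0 ⇒ r = 7, -5 (distinct real).
General solution: y = C₁e^(7x) + C₂e^(-5x).


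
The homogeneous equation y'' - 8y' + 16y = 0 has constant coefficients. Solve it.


Characteristic equation: r² - 8r + 16 = 0, i.e. (r - 4)² = 0.
Repeated root r = 4; include an x factor for the second linearly independent solution.
General solution: y = (C₁ + C₂x)e^(4x).


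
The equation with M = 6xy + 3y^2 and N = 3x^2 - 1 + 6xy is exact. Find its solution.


Check exactness: ∂M/∂y = 6x + 6y and ∂N/∂x = 6x + 6y; equal, so the equation is exact.
Integrate M with respect to x (treating y as constant): ∫M dx = 3x^2y + 3xy^2 + h(y).
Differentiate w.r.t. y and set equal to N: the x-dependent terms already match, leaving h'(y) = -1. Integrate: h(y) = -y.
So F(x,y) = 3x^2y - y + 3xy^2.
General solution: 3x^2y - y + 3xy^2 = C.


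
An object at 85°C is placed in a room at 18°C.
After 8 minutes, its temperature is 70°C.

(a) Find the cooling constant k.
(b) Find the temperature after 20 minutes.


Newton's law: T(t) = T_a + (T₀ - T_a)e^(-kt).
(a) Use T(8) = 70: (70 - 18)/(85 - 18) = e^(-k·8), so k = -ln(0.776)/8 ≈ 0.0317.
(b) Apply k to t = 20: T(20) = 18 + (67)e^(-0.634) ≈ 53.6°C.


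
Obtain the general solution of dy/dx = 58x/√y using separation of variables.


Separate: √y dy = 58x dx.
Integrate: (2/3)y^(3/2) = 29x² + C.


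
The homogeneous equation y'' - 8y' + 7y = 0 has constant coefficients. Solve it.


Characteristic equation: r² - 8r + 7 = 0.
Factor: (r - 7)(r - 1) = 0 ⇒ r = 7, 1 (distinct real).
General solution: y = C₁e^(7x) + C₂e^(x).


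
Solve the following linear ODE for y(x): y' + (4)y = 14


P(x) = 4, Q(x) = 14; integrating factor μ = e^(4x).
(μ y)' = 14e^(4x) ⇒ μ y = (7/2)e^(4x) + C.
Divide by μ: y = 7/2 + Ce^(-4x).


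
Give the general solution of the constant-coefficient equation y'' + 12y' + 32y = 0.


Characteristic equation: r² + 12r + 32 = 0.
Factor: (r + 8)(r + 4) = 0 ⇒ r = -8, -4 (distinct real).
General solution: y = C₁e^(-8x) + C₂e^(-4x).


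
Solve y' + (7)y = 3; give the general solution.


P(x) = 7, Q(x) = 3; integrating factor μ = e^(7x).
(μ y)' = 3e^(7x) ⇒ μ y = (3/7)e^(7x) + C.
Divide by μ: y = 3/7 + Ce^(-7x).


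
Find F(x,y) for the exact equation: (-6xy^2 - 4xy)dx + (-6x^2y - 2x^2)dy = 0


Check exactness: ∂M/∂y = -12xy - 4x and ∂N/∂x = -12xy - 4x; equal, so the equation is exact.
Integrate M with respect to x (treating y as constant): ∫M dx = -3x^2y^2 - 2x^2y + h(y).
Differentiate w.r.t. y and set equal to N: all terms match, so h'(y) = 0 and h is a constant absorbed into C.
General solution: -3x^2y^2 - 2x^2y = C.


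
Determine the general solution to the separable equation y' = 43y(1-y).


Separate: dy/[y(1-y)] = 43 dx.
Partial fractions: 1/[y(1-y)] = 1/y + 1/(1-y).
Integrate: ln|y/(1-y)| = 43x + C₀.
Solve for y: y = 1/(1 + Ce^(-43x)).


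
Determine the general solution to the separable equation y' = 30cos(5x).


g(y) = 1, so integrate directly: y = ∫ 30cos(5x) dx = 6sin(5x) + C.


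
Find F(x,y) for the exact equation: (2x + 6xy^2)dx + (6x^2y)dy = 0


Check exactness: ∂M/∂y = 12xy and ∂N/∂x = 12xy; equal, so the equation is exact.
Integrate M with respect to x (treating y as constant): ∫M dx = x^2 + 3x^2y^2 + h(y).
Differentiate w.r.t. y and set equal to N: all terms match, so h'(y) = 0 and h is a constant absorbed into C.
General solution: x^2 + 3x^2y^2 = C.


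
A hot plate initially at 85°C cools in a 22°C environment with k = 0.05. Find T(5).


Newton's law: dT/dt = -k(T - T_a) has solution T(t) = T_a + (T₀ - T_a)e^(-kt).
Plug in T_a = 22, T₀ = 85, k = 0.05, t = 5: T(5) = 22 + (63)e^(-0.25) ≈ 71.1°C.


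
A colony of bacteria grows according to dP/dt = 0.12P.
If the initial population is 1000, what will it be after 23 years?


The ODE dP/dt = 0.12P has solution P(t) = P(0)e^(0.12t).
Substitute P(0) = 1000 and t = 23: P(23) = 1000 e^(2.76) ≈ 15800.


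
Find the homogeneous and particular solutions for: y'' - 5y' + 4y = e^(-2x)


Characteristic roots of r² - 5r + 4 = 0 are 1, 4.
y_h = C₁e^(x) + C₂e^(4x).
Forcing exponent -2 is not a characteristic root; try y_p = Ae^(-2x).
Substitute: A·(4 + (-5)·-2 + (4)) = A·18 = 1, so A = 1/18.
General solution: y = C₁e^(x) + C₂e^(4x) + (1/18)e^(-2x).


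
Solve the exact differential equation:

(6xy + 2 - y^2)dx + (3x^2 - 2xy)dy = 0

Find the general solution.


Check exactness: ∂M/∂y = 6x - 2y and ∂N/∂x = 6x - 2y; equal, so the equation is exact.
Integrate M with respect to x (treating y as constant): ∫M dx = 3x^2y + 2x - xy^2 + h(y).
Differentiate w.r.t. y and set equal to N: all terms match, so h'(y) = 0 and h is a constant absorbed into C.
General solution: 3x^2y + 2x - xy^2 = C.


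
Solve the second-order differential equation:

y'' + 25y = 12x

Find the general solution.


Homogeneous: r² + 25 = 0 ⇒ r = ±5i, y_h = C₁cos(5x) + C₂sin(5x).
Polynomial forcing; try y_p = Ax + B. Then y_p'' + 25 y_p = 25(Ax + B) = 12x, so B = 0 and A = 12/25.
General solution: y = C₁cos(5x) + C₂sin(5x) + (12/25)x.


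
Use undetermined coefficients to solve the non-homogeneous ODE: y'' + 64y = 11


Homogeneous part: r² + 64 = 0 ⇒ r = ±8i, so y_h = C₁cos(8x) + C₂sin(8x).
Try constant y_p = A; plug in: 64A = 11 ⇒ A = 11/64.
General solution: y = C₁cos(8x) + C₂sin(8x) + 11/64.


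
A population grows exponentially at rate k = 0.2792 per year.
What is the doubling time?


Exponential growth: P(t) = P₀ e^(0.2792t). Set P(t)/P₀ = 2: e^(0.2792t) = 2.
Solve: t = ln(2)/0.2792 ≈ 2.48 years.


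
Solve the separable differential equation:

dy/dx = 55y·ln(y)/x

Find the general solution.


Separate: dy/[y ln(y)] = 55 dx/x.
Substitute u = ln(y): du/u = 55 dx/x.
Integrate: ln|ln(y)| = 55ln|x| + C₀, hence ln(y) = C·x^55.


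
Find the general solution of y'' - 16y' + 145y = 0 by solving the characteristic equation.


Characteristic equation: r² - 16r + 145 = 0.
Discriminant is negative; roots r = 8 ± 9i (complex conjugate pair).
General solution uses e^(α x)(C₁ cos(β x) + C₂ sin(β x)): y = e^(8x)(C₁cos(9x) + C₂sin(9x)).


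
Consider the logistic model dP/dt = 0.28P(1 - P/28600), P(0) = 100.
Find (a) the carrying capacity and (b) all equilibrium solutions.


Logistic ODE dP/dt = 0.28P(1 - P/28600) has equilibria where dP/dt = 0, i.e. P = 0 or P = 28600.
The coefficient (1 - P/K) = 0 when P = K, identifying K = 28600 as the carrying capacity.
(a) K = 28600; (b) equilibria P = 0 and P = 28600.


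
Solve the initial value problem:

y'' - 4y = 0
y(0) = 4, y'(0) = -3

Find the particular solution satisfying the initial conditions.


Characteristic roots of r² - 4 = 0 are -2, 2.
General solution y = c₁ e^(-2x) + c₂ e^(2x).
Apply y(0) = 4: c₁ + c₂ = 4. Apply y'(0) = -3: -2 c₁ + 2 c₂ = -3.
Solve: c₁ = 11/4, c₂ = 5/4.
Particular solution: y = (11/4)e^(-2x) + (5/4)e^(2x).


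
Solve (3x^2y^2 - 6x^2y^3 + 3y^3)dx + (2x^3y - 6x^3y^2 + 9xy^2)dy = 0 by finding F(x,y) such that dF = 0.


Check exactness: ∂M/∂y = 6x^2y - 18x^2y^2 + 9y^2 and ∂N/∂x = 6x^2y - 18x^2y^2 + 9y^2; equal, so the equation is exact.
Integrate M with respect to x (treating y as constant): ∫M dx = x^3y^2 - 2x^3y^3 + 3xy^3 + h(y).
Differentiate w.r.t. y and set equal to N: all terms match, so h'(y) = 0 and h is a constant absorbed into C.
General solution: x^3y^2 - 2x^3y^3 + 3xy^3 = C.


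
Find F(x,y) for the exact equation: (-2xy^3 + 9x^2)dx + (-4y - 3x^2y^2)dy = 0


Check exactness: ∂M/∂y = -6xy^2 and ∂N/∂x = -6xy^2; equal, so the equation is exact.
Integrate M with respect to x (treating y as constant): ∫M dx = -x^2y^3 + 3x^3 + h(y).
Differentiate w.r.t. y and set equal to N: the x-dependent terms already match, leaving h'(y) = -4y. Integrate: h(y) = -2y^2.
So F(x,y) = -2y^2 - x^2y^3 + 3x^3.
General solution: -2y^2 - x^2y^3 + 3x^3 = C.


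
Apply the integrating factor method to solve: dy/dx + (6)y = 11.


P(x) = 6, Q(x) = 11; integrating factor μ = e^(6x).
(μ y)' = 11e^(6x) ⇒ μ y = (11/6)e^(6x) + C.
Divide by μ: y = 11/6 + Ce^(-6x).


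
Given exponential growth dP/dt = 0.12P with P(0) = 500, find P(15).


The ODE dP/dt = 0.12P has solution P(t) = P(0)e^(0.12t).
Substitute P(0) = 500 and t = 15: P(15) = 500 e^(1.80) ≈ 3025.


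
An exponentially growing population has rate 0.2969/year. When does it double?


Exponential growth: P(t) = P₀ e^(0.2969t). Set P(t)/P₀ = 2: e^(0.2969t) = 2.
Solve: t = ln(2)/0.2969 ≈ 2.33 years.


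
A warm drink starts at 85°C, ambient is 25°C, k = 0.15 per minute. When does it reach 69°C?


From T(t) = T_a + (T₀ - T_a)e^(-kt), set T(t) = 69:
(69 - 25) / (85 - 25) = e^(-0.15t), so t = -ln(0.733)/0.15 ≈ 2.1 minutes.


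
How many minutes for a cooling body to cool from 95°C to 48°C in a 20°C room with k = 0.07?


From T(t) = T_a + (T₀ - T_a)e^(-kt), set T(t) = 48:
(48 - 20) / (95 - 20) = e^(-0.07t), so t = -ln(0.373)/0.07 ≈ 14.1 minutes.


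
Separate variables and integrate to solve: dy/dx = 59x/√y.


Separate: √y dy = 59x dx.
Integrate: (2/3)y^(3/2) = (59/2)x² + C.


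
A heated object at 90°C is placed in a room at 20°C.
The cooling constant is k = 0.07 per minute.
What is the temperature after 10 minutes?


Newton's law: dT/dt = -k(T - T_a) has solution T(t) = T_a + (T₀ - T_a)e^(-kt).
Plug in T_a = 20, T₀ = 90, k = 0.07, t = 10: T(10) = 20 + (70)e^(-0.70) ≈ 54.8°C.


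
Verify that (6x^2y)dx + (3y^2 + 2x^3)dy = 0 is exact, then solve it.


Check exactness: ∂M/∂y = 6x^2 and ∂N/∂x = 6x^2; equal, so the equation is exact.
Integrate M with respect to x (treating y as constant): ∫M dx = 2x^3y + h(y).
Differentiate w.r.t. y and set equal to N: the x-dependent terms already match, leaving h'(y) = 3y^2. Integrate: h(y) = y^3.
So F(x,y) = y^3 + 2x^3y.
General solution: y^3 + 2x^3y = C.


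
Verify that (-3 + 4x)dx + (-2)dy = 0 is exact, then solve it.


Check exactness: ∂M/∂y = 0 and ∂N/∂x = 0; equal, so the equation is exact.
Integrate M with respect to x (treating y as constant): ∫M dx = -3x + 2x^2 + h(y).
Differentiate w.r.t. y and set equal to N: the x-dependent terms already match, leaving h'(y) = -2. Integrate: h(y) = -2y.
So F(x,y) = -3x - 2y + 2x^2.
General solution: -3x - 2y + 2x^2 = C.


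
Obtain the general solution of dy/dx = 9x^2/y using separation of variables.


Separate variables: y dy = 9x^2 dx.
Integrate both sides: y²/2 = 3x^3 + C₀.
Multiply by 2: y² = 6x^3 + C.


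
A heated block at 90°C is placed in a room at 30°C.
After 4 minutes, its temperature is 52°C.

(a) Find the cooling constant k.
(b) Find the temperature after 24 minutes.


Newton's law: T(t) = T_a + (T₀ - T_a)e^(-kt).
(a) Use T(4) = 52: (52 - 30)/(90 - 30) = e^(-k·4), so k = -ln(0.367)/4 ≈ 0.2508.
(b) Apply k to t = 24: T(24) = 30 + (60)e^(-6.020) ≈ 30.1°C.


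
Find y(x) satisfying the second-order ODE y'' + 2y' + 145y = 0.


Characteristic equation: r² + 2r + 145 = 0.
Discriminant is negative; roots r = -1 ± 12i (complex conjugate pair).
General solution uses e^(α x)(C₁ cos(β x) + C₂ sin(β x)): y = e^(-x)(C₁cos(12x) + C₂sin(12x)).


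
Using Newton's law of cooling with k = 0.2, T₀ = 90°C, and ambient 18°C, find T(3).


Newton's law: dT/dt = -k(T - T_a) has solution T(t) = T_a + (T₀ - T_a)e^(-kt).
Plug in T_a = 18, T₀ = 90, k = 0.2, t = 3: T(3) = 18 + (72)e^(-0.60) ≈ 57.5°C.


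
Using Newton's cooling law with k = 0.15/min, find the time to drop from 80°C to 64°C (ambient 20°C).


From T(t) = T_a + (T₀ - T_a)e^(-kt), set T(t) = 64:
(64 - 20) / (80 - 20) = e^(-0.15t), so t = -ln(0.733)/0.15 ≈ 2.1 minutes.


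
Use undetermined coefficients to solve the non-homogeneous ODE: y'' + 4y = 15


Homogeneous part: r² + 4 = 0 ⇒ r = ±2i, so y_h = C₁cos(2x) + C₂sin(2x).
Try constant y_p = A; plug in: 4A = 15 ⇒ A = 15/4.
General solution: y = C₁cos(2x) + C₂sin(2x) + 15/4.


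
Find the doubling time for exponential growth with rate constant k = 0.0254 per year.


Exponential growth: P(t) = P₀ e^(0.0254t). Set P(t)/P₀ = 2: e^(0.0254t) = 2.
Solve: t = ln(2)/0.0254 ≈ 27.29 years.


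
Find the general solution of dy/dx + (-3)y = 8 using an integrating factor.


P(x) = -3 ⇒ μ = e^(-3x).
(μ y)' = 8e^(-3x) ⇒ μ y = -(8/3)e^(-3x) + C.
Divide by μ: y = -8/3 + Ce^(3x).


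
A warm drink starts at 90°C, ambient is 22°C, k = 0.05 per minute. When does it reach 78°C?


From T(t) = T_a + (T₀ - T_a)e^(-kt), set T(t) = 78:
(78 - 22) / (90 - 22) = e^(-0.05t), so t = -ln(0.824)/0.05 ≈ 3.9 minutes.


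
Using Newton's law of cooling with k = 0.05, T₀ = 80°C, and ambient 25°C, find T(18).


Newton's law: dT/dt = -k(T - T_a) has solution T(t) = T_a + (T₀ - T_a)e^(-kt).
Plug in T_a = 25, T₀ = 80, k = 0.05, t = 18: T(18) = 25 + (55)e^(-0.90) ≈ 47.4°C.


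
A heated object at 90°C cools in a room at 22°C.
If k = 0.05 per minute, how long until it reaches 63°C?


From T(t) = T_a + (T₀ - T_a)e^(-kt), set T(t) = 63:
(63 - 22) / (90 - 22) = e^(-0.05t), so t = -ln(0.603)/0.05 ≈ 10.1 minutes.


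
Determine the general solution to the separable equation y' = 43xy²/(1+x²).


Separate: dy/y² = 43x/(1+x²) dx.
Integrate LHS: ∫ dy/y² = -1/y.
Integrate RHS via u = 1+x²: (43/2)ln(1+x²) + C.
Result: -1/y = (43/2)ln(1+x²) + C.


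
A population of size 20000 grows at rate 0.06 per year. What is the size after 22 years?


The ODE dP/dt = 0.06P has solution P(t) = P(0)e^(0.06t).
Substitute P(0) = 20000 and t = 22: P(22) = 20000 e^(1.32) ≈ 74868.


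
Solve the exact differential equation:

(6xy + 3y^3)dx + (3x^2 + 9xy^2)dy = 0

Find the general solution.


Check exactness: ∂M/∂y = 6x + 9y^2 and ∂N/∂x = 6x + 9y^2; equal, so the equation is exact.
Integrate M with respect to x (treating y as constant): ∫M dx = 3x^2y + 3xy^3 + h(y).
Differentiate w.r.t. y and set equal to N: all terms match, so h'(y) = 0 and h is a constant absorbed into C.
General solution: 3x^2y + 3xy^3 = C.


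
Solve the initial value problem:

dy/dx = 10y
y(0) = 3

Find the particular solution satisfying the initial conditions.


General solution of y' = 10y is y = Ce^(10x).
Apply y(0) = 3: C = 3.
Particular solution: y = 3e^(10x).


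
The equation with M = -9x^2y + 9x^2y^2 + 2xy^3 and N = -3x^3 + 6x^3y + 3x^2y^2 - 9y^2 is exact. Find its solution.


Check exactness: ∂M/∂y = -9x^2 + 18x^2y + 6xy^2 and ∂N/∂x = -9x^2 + 18x^2y + 6xy^2; equal, so the equation is exact.
Integrate M with respect to x (treating y as constant): ∫M dx = -3x^3y + 3x^3y^2 + x^2y^3 + h(y).
Differentiate w.r.t. y and set equal to N: the x-dependent terms already match, leaving h'(y) = -9y^2. Integrate: h(y) = -3y^3.
So F(x,y) = -3x^3y + 3x^3y^2 + x^2y^3 - 3y^3.
General solution: -3x^3y + 3x^3y^2 + x^2y^3 - 3y^3 = C.


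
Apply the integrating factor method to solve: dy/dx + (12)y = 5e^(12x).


P(x) = 12 ⇒ μ = e^(12x).
(μ y)' = 5e^(24x) ⇒ μ y = (5/24)e^(24x) + C.
Divide by μ: y = (5/24)e^(12x) + Ce^(-12x).


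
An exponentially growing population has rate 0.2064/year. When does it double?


Exponential growth: P(t) = P₀ e^(0.2064t). Set P(t)/P₀ = 2: e^(0.2064t) = 2.
Solve: t = ln(2)/0.2064 ≈ 3.36 years.


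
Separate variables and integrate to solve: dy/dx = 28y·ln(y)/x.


Separate: dy/[y ln(y)] = 28 dx/x.
Substitute u = ln(y): du/u = 28 dx/x.
Integrate: ln|ln(y)| = 28ln|x| + C₀, hence ln(y) = C·x^28.


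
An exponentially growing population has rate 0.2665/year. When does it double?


Exponential growth: P(t) = P₀ e^(0.2665t). Set P(t)/P₀ = 2: e^(0.2665t) = 2.
Solve: t = ln(2)/0.2665 ≈ 2.60 years.


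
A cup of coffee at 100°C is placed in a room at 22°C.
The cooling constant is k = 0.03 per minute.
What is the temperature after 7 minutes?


Newton's law: dT/dt = -k(T - T_a) has solution T(t) = T_a + (T₀ - T_a)e^(-kt).
Plug in T_a = 22, T₀ = 100, k = 0.03, t = 7: T(7) = 22 + (78)e^(-0.21) ≈ 85.2°C.


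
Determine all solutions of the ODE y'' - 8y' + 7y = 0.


Characteristic equation: r² - 8r + 7 = 0.
Factor: (r - 7)(r - 1) = 0 ⇒ r = 7, 1 (distinct real).
General solution: y = C₁e^(7x) + C₂e^(x).


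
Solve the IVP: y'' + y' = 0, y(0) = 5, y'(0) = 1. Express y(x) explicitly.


Characteristic roots of r² + r = 0 are 0, -1.
General solution y = c₁ + c₂ e^(-x).
Apply y(0) = 5: c₁ + c₂ = 5. Apply y'(0) = 1: 0 c₁ - 1 c₂ = 1.
Solve: c₁ = 6, c₂ = -1.
Particular solution: y = 6 - e^(-x).


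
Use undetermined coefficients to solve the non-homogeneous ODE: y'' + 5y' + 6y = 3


Characteristic roots of r² + 5r + 6 = 0 are -2, -3.
y_h = C₁e^(-2x) + C₂e^(-3x).
Constant forcing; try y_p = A. Then 6A = 3 ⇒ A = 1/2.
General solution: y = C₁e^(-2x) + C₂e^(-3x) + 1/2.


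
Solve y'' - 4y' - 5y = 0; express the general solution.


Characteristic equation: r² - 4r - 5 = 0.
Factor: (r + 1)(r - 5) = 0 ⇒ r = -1, 5 (distinct real).
General solution: y = C₁e^(-x) + C₂e^(5x).


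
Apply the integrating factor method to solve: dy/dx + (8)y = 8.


P(x) = 8, Q(x) = 8; integrating factor μ = e^(8x).
(μ y)' = 8e^(8x) ⇒ μ y = e^(8x) + C.
Divide by μ: y = 1 + Ce^(-8x).


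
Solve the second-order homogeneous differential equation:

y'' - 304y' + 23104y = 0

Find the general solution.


Characteristic equation: r² - 304r + 23104 = 0, i.e. (r - 152)² = 0.
Repeated root r = 152; include an x factor for the second linearly independent solution.
General solution: y = (C₁ + C₂x)e^(152x).


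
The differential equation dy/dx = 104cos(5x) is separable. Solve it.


g(y) = 1, so integrate directly: y = ∫ 104cos(5x) dx = (104/5)sin(5x) + C.


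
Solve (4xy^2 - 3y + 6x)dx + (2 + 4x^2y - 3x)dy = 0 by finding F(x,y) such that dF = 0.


Check exactness: ∂M/∂y = 8xy - 3 and ∂N/∂x = 8xy - 3; equal, so the equation is exact.
Integrate M with respect to x (treating y as constant): ∫M dx = 2x^2y^2 - 3xy + 3x^2 + h(y).
Differentiate w.r.t. y and set equal to N: the x-dependent terms already match, leaving h'(y) = 2. Integrate: h(y) = 2y.
So F(x,y) = 2y + 2x^2y^2 - 3xy + 3x^2.
General solution: 2y + 2x^2y^2 - 3xy + 3x^2 = C.


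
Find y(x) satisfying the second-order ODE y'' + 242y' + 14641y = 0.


Characteristic equation: r² + 242r + 14641 = 0, i.e. (r + 121)² = 0.
Repeated root r = -121; include an x factor for the second linearly independent solution.
General solution: y = (C₁ + C₂x)e^(-121x).


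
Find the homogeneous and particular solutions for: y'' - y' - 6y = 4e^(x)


Characteristic roots of r² - r - 6 = 0 are 3, -2.
y_h = C₁e^(3x) + C₂e^(-2x).
Forcing exponent 1 is not a characteristic root; try y_p = Ae^(x).
Substitute: A·(1 + (-1)·1 + (-6)) = A·-6 = 4, so A = -2/3.
General solution: y = C₁e^(3x) + C₂e^(-2x) - (2/3)e^(x).


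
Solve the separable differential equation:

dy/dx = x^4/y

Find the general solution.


Separate variables: y dy = x^4 dx.
Integrate both sides: y²/2 = (1/5)x^5 + C₀.
Multiply by 2: y² = (2/5)x^5 + C.


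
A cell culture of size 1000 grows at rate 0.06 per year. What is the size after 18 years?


The ODE dP/dt = 0.06P has solution P(t) = P(0)e^(0.06t).
Substitute P(0) = 1000 and t = 18: P(18) = 1000 e^(1.08) ≈ 2945.


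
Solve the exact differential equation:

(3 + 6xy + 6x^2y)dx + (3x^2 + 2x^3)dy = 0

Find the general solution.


Check exactness: ∂M/∂y = 6x + 6x^2 and ∂N/∂x = 6x + 6x^2; equal, so the equation is exact.
Integrate M with respect to x (treating y as constant): ∫M dx = 3x + 3x^2y + 2x^3y + h(y).
Differentiate w.r.t. y and set equal to N: all terms match, so h'(y) = 0 and h is a constant absorbed into C.
General solution: 3x + 3x^2y + 2x^3y = C.


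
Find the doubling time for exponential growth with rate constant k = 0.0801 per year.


Exponential growth: P(t) = P₀ e^(0.0801t). Set P(t)/P₀ = 2: e^(0.0801t) = 2.
Solve: t = ln(2)/0.0801 ≈ 8.65 years.


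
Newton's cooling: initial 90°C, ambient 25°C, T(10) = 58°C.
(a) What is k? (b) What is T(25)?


Newton's law: T(t) = T_a + (T₀ - T_a)e^(-kt).
(a) Use T(10) = 58: (58 - 25)/(90 - 25) = e^(-k·10), so k = -ln(0.508)/10 ≈ 0.0678.
(b) Apply k to t = 25: T(25) = 25 + (65)e^(-1.695) ≈ 36.9°C.


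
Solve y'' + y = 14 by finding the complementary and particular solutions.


Homogeneous part: r² + 1 = 0 ⇒ r = ±1i, so y_h = C₁cos(x) + C₂sin(x).
Try constant y_p = A; plug in: 1A = 14 ⇒ A = 14.
General solution: y = C₁cos(x) + C₂sin(x) + 14.


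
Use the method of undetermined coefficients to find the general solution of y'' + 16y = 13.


Homogeneous part: r² + 16 = 0 ⇒ r = ±4i, so y_h = C₁cos(4x) + C₂sin(4x).
Try constant y_p = A; plug in: 16A = 13 ⇒ A = 13/16.
General solution: y = C₁cos(4x) + C₂sin(4x) + 13/16.


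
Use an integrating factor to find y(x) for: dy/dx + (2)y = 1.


P(x) = 2, Q(x) = 1; integrating factor μ = e^(2x).
(μ y)' = e^(2x) ⇒ μ y = (1/2)e^(2x) + C.
Divide by μ: y = 1/2 + Ce^(-2x).


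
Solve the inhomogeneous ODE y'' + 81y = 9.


Homogeneous part: r² + 81 = 0 ⇒ r = ±9i, so y_h = C₁cos(9x) + C₂sin(9x).
Try constant y_p = A; plug in: 81A = 9 ⇒ A = 1/9.
General solution: y = C₁cos(9x) + C₂sin(9x) + 1/9.


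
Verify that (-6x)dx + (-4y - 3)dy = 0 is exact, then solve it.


Check exactness: ∂M/∂y = 0 and ∂N/∂x = 0; equal, so the equation is exact.
Integrate M with respect to x (treating y as constant): ∫M dx = -3x^2 + h(y).
Differentiate w.r.t. y and set equal to N: the x-dependent terms already match, leaving h'(y) = -4y - 3. Integrate: h(y) = -2y^2 - 3y.
So F(x,y) = -3x^2 - 2y^2 - 3y.
General solution: -3x^2 - 2y^2 - 3y = C.


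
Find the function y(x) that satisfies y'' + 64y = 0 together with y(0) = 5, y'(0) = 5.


Characteristic roots of r² + 64 = 0 are ±8i, so y = C₁cos(8x) + C₂sin(8x).
Apply y(0) = 5: C₁ = 5. Differentiate and apply y'(0) = 5: 8·C₂ = 5, so C₂ = 5/8.
Particular solution: y = 5cos(8x) + (5/8)sin(8x).


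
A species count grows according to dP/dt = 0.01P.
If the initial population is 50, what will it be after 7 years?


The ODE dP/dt = 0.01P has solution P(t) = P(0)e^(0.01t).
Substitute P(0) = 50 and t = 7: P(7) = 50 e^(0.07) ≈ 54.


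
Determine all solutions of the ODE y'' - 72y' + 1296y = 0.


Characteristic equation: r² - 72r + 1296 = 0, i.e. (r - 36)² = 0.
Repeated root r = 36; include an x factor for the second linearly independent solution.
General solution: y = (C₁ + C₂x)e^(36x).


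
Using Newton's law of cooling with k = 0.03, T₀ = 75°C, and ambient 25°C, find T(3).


Newton's law: dT/dt = -k(T - T_a) has solution T(t) = T_a + (T₀ - T_a)e^(-kt).
Plug in T_a = 25, T₀ = 75, k = 0.03, t = 3: T(3) = 25 + (50)e^(-0.09) ≈ 70.7°C.


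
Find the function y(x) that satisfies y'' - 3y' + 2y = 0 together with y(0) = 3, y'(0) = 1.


Characteristic roots of r² - 3r + 2 = 0 are 1, 2.
General solution y = c₁ e^(x) + c₂ e^(2x).
Apply y(0) = 3: c₁ + c₂ = 3. Apply y'(0) = 1: 1 c₁ + 2 c₂ = 1.
Solve: c₁ = 5, c₂ = -2.
Particular solution: y = 5e^(x) - 2e^(2x).


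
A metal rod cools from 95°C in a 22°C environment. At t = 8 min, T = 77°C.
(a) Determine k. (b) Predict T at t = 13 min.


Newton's law: T(t) = T_a + (T₀ - T_a)e^(-kt).
(a) Use T(8) = 77: (77 - 22)/(95 - 22) = e^(-k·8), so k = -ln(0.753)/8 ≈ 0.0354.
(b) Apply k to t = 13: T(13) = 22 + (73)e^(-0.460) ≈ 68.1°C.


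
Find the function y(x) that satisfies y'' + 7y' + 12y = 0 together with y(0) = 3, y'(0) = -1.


Characteristic roots of r² + 7r + 12 = 0 are -4, -3.
General solution y = c₁ e^(-4x) + c₂ e^(-3x).
Apply y(0) = 3: c₁ + c₂ = 3. Apply y'(0) = -1: -4 c₁ - 3 c₂ = -1.
Solve: c₁ = -8, c₂ = 11.
Particular solution: y = -8e^(-4x) + 11e^(-3x).


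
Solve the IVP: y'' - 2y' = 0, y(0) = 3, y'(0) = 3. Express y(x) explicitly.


Characteristic roots of r² - 2r = 0 are 0, 2.
General solution y = c₁ + c₂ e^(2x).
Apply y(0) = 3: c₁ + c₂ = 3. Apply y'(0) = 3: 0 c₁ + 2 c₂ = 3.
Solve: c₁ = 3/2, c₂ = 3/2.
Particular solution: y = 3/2 + (3/2)e^(2x).


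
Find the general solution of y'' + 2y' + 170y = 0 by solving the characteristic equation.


Characteristic equation: r² + 2r + 170 = 0.
Discriminant is negative; roots r = -1 ± 13i (complex conjugate pair).
General solution uses e^(α x)(C₁ cos(β x) + C₂ sin(β x)): y = e^(-x)(C₁cos(13x) + C₂sin(13x)).


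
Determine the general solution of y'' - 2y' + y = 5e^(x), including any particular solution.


Characteristic polynomial (r - 1)² = 0; repeated root r = 1.
y_h = (C₁ + C₂x)e^(x). Forcing matches the repeated root (resonance), so try y_p = Ax² e^(x).
Substitute and solve for A: 2A = 5, so A = 5/2.
General solution: y = (C₁ + C₂x + (5/2)x²)e^(x).


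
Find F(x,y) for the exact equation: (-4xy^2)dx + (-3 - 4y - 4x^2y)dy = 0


Check exactness: ∂M/∂y = -8xy and ∂N/∂x = -8xy; equal, so the equation is exact.
Integrate M with respect to x (treating y as constant): ∫M dx = -2x^2y^2 + h(y).
Differentiate w.r.t. y and set equal to N: the x-dependent terms already match, leaving h'(y) = -3 - 4y. Integrate: h(y) = -3y - 2y^2.
So F(x,y) = -3y - 2y^2 - 2x^2y^2.
General solution: -3y - 2y^2 - 2x^2y^2 = C.


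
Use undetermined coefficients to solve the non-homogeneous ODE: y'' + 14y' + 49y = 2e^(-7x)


Characteristic polynomial (r + 7)² = 0; repeated root r = -7.
y_h = (C₁ + C₂x)e^(-7x). Forcing matches the repeated root (resonance), so try y_p = Ax² e^(-7x).
Substitute and solve for A: 2A = 2, so A = 1.
General solution: y = (C₁ + C₂x + x²)e^(-7x).


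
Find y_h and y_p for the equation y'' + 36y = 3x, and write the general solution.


Homogeneous: r² + 36 = 0 ⇒ r = ±6i, y_h = C₁cos(6x) + C₂sin(6x).
Polynomial forcing; try y_p = Ax + B. Then y_p'' + 36 y_p = 36(Ax + B) = 3x, so B = 0 and A = 1/12.
General solution: y = C₁cos(6x) + C₂sin(6x) + (1/12)x.


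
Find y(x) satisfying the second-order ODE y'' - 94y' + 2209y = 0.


Characteristic equation: r² - 94r + 2209 = 0, i.e. (r - 47)² = 0.
Repeated root r = 47; include an x factor for the second linearly independent solution.
General solution: y = (C₁ + C₂x)e^(47x).


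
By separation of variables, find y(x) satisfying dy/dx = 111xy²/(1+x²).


Separate: dy/y² = 111x/(1+x²) dx.
Integrate LHS: ∫ dy/y² = -1/y.
Integrate RHS via u = 1+x²: (111/2)ln(1+x²) + C.
Result: -1/y = (111/2)ln(1+x²) + C.


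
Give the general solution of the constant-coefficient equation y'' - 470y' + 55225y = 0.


Characteristic equation: r² - 470r + 55225 = 0, i.e. (r - 235)² = 0.
Repeated root r = 235; include an x factor for the second linearly independent solution.
General solution: y = (C₁ + C₂x)e^(235x).


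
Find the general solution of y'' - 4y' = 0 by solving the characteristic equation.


Characteristic equation: r² - 4r = 0.
Factor: (r - 4)(r - 0) = 0 ⇒ r = 4, 0 (distinct real).
General solution: y = C₁e^(4x) + C₂.


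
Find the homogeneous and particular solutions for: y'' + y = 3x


Homogeneous: r² + 1 = 0 ⇒ r = ±1i, y_h = C₁cos(x) + C₂sin(x).
Polynomial forcing; try y_p = Ax + B. Then y_p'' + 1 y_p = 1(Ax + B) = 3x, so B = 0 and A = 3.
General solution: y = C₁cos(x) + C₂sin(x) + 3x.


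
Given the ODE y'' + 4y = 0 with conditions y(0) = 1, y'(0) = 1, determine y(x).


Characteristic roots of r² + 4 = 0 are ±2i, so y = C₁cos(2x) + C₂sin(2x).
Apply y(0) = 1: C₁ = 1. Differentiate and apply y'(0) = 1: 2·C₂ = 1, so C₂ = 1/2.
Particular solution: y = cos(2x) + (1/2)sin(2x).


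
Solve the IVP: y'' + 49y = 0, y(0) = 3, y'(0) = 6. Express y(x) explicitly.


Characteristic roots of r² + 49 = 0 are ±7i, so y = C₁cos(7x) + C₂sin(7x).
Apply y(0) = 3: C₁ = 3. Differentiate and apply y'(0) = 6: 7·C₂ = 6, so C₂ = 6/7.
Particular solution: y = 3cos(7x) + (6/7)sin(7x).


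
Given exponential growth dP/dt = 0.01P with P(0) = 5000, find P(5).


The ODE dP/dt = 0.01P has solution P(t) = P(0)e^(0.01t).
Substitute P(0) = 5000 and t = 5: P(5) = 5000 e^(0.05) ≈ 5256.


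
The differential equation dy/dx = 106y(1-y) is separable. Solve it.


Separate: dy/[y(1-y)] = 106 dx.
Partial fractions: 1/[y(1-y)] = 1/y + 1/(1-y).
Integrate: ln|y/(1-y)| = 106x + C₀.
Solve for y: y = 1/(1 + Ce^(-106x)).


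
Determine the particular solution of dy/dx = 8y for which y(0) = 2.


General solution of y' = 8y is y = Ce^(8x).
Apply y(0) = 2: C = 2.
Particular solution: y = 2e^(8x).


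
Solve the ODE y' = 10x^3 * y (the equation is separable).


Separate variables: dy/y = 10x^3 dx.
Integrate: ln|y| = (5/2)x^4 + C₀.
Exponentiate: y = Ce^((5/2)x^4).


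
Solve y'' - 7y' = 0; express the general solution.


Characteristic equation: r² - 7r = 0.
Factor: (r - 7)(r - 0) = 0 ⇒ r = 7, 0 (distinct real).
General solution: y = C₁e^(7x) + C₂.


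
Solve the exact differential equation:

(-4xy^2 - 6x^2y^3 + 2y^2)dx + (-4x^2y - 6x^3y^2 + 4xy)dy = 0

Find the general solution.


Check exactness: ∂M/∂y = -8xy - 18x^2y^2 + 4y and ∂N/∂x = -8xy - 18x^2y^2 + 4y; equal, so the equation is exact.
Integrate M with respect to x (treating y as constant): ∫M dx = -2x^2y^2 - 2x^3y^3 + 2xy^2 + h(y).
Differentiate w.r.t. y and set equal to N: all terms match, so h'(y) = 0 and h is a constant absorbed into C.
General solution: -2x^2y^2 - 2x^3y^3 + 2xy^2 = C.


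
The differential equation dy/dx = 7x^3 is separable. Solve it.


Integrate both sides with respect to x: y = ∫ 7x^3 dx = (7/4)x^4 + C.


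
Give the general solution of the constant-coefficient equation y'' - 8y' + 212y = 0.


Characteristic equation: r² - 8r + 212 = 0.
Discriminant is negative; roots r = 4 ± 14i (complex conjugate pair).
General solution uses e^(α x)(C₁ cos(β x) + C₂ sin(β x)): y = e^(4x)(C₁cos(14x) + C₂sin(14x)).


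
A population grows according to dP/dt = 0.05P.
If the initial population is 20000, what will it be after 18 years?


The ODE dP/dt = 0.05P has solution P(t) = P(0)e^(0.05t).
Substitute P(0) = 20000 and t = 18: P(18) = 20000 e^(0.90) ≈ 49192.


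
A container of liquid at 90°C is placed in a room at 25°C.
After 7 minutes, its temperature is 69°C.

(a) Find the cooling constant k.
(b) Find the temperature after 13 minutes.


Newton's law: T(t) = T_a + (T₀ - T_a)e^(-kt).
(a) Use T(7) = 69: (69 - 25)/(90 - 25) = e^(-k·7), so k = -ln(0.677)/7 ≈ 0.0557.
(b) Apply k to t = 13: T(13) = 25 + (65)e^(-0.725) ≈ 56.5°C.


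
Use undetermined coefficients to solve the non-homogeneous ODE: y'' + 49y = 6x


Homogeneous: r² + 49 = 0 ⇒ r = ±7i, y_h = C₁cos(7x) + C₂sin(7x).
Polynomial forcing; try y_p = Ax + B. Then y_p'' + 49 y_p = 49(Ax + B) = 6x, so B = 0 and A = 6/49.
General solution: y = C₁cos(7x) + C₂sin(7x) + (6/49)x.


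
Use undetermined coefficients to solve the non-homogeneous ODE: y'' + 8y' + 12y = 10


Characteristic roots of r² + 8r + 12 = 0 are -2, -6.
y_h = C₁e^(-2x) + C₂e^(-6x).
Constant forcing; try y_p = A. Then 12A = 10 ⇒ A = 5/6.
General solution: y = C₁e^(-2x) + C₂e^(-6x) + 5/6.


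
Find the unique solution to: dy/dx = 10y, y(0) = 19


General solution of y' = 10y is y = Ce^(10x).
Apply y(0) = 19: C = 19.
Particular solution: y = 19e^(10x).


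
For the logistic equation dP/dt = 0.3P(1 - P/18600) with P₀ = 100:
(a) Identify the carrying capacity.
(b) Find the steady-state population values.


Logistic ODE dP/dt = 0.3P(1 - P/18600) has equilibria where dP/dt = 0, i.e. P = 0 or P = 18600.
The coefficient (1 - P/K) = 0 when P = K, identifying K = 18600 as the carrying capacity.
(a) K = 18600; (b) equilibria P = 0 and P = 18600.


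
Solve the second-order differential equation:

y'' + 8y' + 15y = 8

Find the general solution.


Characteristic roots of r² + 8r + 15 = 0 are -5, -3.
y_h = C₁e^(-5x) + C₂e^(-3x).
Constant forcing; try y_p = A. Then 15A = 8 ⇒ A = 8/15.
General solution: y = C₁e^(-5x) + C₂e^(-3x) + 8/15.


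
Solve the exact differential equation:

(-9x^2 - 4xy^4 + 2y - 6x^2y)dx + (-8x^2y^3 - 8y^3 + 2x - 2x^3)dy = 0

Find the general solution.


Check exactness: ∂M/∂y = -16xy^3 + 2 - 6x^2 and ∂N/∂x = -16xy^3 + 2 - 6x^2; equal, so the equation is exact.
Integrate M with respect to x (treating y as constant): ∫M dx = -3x^3 - 2x^2y^4 + 2xy - 2x^3y + h(y).
Differentiate w.r.t. y and set equal to N: the x-dependent terms already match, leaving h'(y) = -8y^3. Integrate: h(y) = -2y^4.
So F(x,y) = -3x^3 - 2x^2y^4 - 2y^4 + 2xy - 2x^3y.
General solution: -3x^3 - 2x^2y^4 - 2y^4 + 2xy - 2x^3y = C.


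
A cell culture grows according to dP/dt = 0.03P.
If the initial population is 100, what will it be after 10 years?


The ODE dP/dt = 0.03P has solution P(t) = P(0)e^(0.03t).
Substitute P(0) = 100 and t = 10: P(10) = 100 e^(0.30) ≈ 135.


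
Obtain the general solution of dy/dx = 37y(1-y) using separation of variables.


Separate: dy/[y(1-y)] = 37 dx.
Partial fractions: 1/[y(1-y)] = 1/y + 1/(1-y).
Integrate: ln|y/(1-y)| = 37x + C₀.
Solve for y: y = 1/(1 + Ce^(-37x)).


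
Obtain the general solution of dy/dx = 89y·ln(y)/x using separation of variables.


Separate: dy/[y ln(y)] = 89 dx/x.
Substitute u = ln(y): du/u = 89 dx/x.
Integrate: ln|ln(y)| = 89ln|x| + C₀, hence ln(y) = C·x^89.


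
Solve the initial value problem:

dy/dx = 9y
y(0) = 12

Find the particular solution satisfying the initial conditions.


General solution of y' = 9y is y = Ce^(9x).
Apply y(0) = 12: C = 12.
Particular solution: y = 12e^(9x).


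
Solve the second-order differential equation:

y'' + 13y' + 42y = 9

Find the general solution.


Characteristic roots of r² + 13r + 42 = 0 are -7, -6.
y_h = C₁e^(-7x) + C₂e^(-6x).
Constant forcing; try y_p = A. Then 42A = 9 ⇒ A = 3/14.
General solution: y = C₁e^(-7x) + C₂e^(-6x) + 3/14.


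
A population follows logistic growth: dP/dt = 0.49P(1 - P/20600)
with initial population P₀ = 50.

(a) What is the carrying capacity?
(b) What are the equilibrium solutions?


Logistic ODE dP/dt = 0.49P(1 - P/20600) has equilibria where dP/dt = 0, i.e. P = 0 or P = 20600.
The coefficient (1 - P/K) = 0 when P = K, identifying K = 20600 as the carrying capacity.
(a) K = 20600; (b) equilibria P = 0 and P = 20600.


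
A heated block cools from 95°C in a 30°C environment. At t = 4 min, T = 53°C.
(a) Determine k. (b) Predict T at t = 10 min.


Newton's law: T(t) = T_a + (T₀ - T_a)e^(-kt).
(a) Use T(4) = 53: (53 - 30)/(95 - 30) = e^(-k·4), so k = -ln(0.354)/4 ≈ 0.2597.
(b) Apply k to t = 10: T(10) = 30 + (65)e^(-2.597) ≈ 34.8°C.


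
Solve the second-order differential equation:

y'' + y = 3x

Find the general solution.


Homogeneous: r² + 1 = 0 ⇒ r = ±1i, y_h = C₁cos(x) + C₂sin(x).
Polynomial forcing; try y_p = Ax + B. Then y_p'' + 1 y_p = 1(Ax + B) = 3x, so B = 0 and A = 3.
General solution: y = C₁cos(x) + C₂sin(x) + 3x.


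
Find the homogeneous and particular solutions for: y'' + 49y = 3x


Homogeneous: r² + 49 = 0 ⇒ r = ±7i, y_h = C₁cos(7x) + C₂sin(7x).
Polynomial forcing; try y_p = Ax + B. Then y_p'' + 49 y_p = 49(Ax + B) = 3x, so B = 0 and A = 3/49.
General solution: y = C₁cos(7x) + C₂sin(7x) + (3/49)x.


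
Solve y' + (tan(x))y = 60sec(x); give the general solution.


P(x) = tan(x) ⇒ μ = e^(∫tan(x)dx) = sec(x).
(sec(x) y)' = 60sec²(x) ⇒ sec(x) y = 60tan(x) + C.
Multiply by cos(x): y = 60sin(x) + C·cos(x).
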